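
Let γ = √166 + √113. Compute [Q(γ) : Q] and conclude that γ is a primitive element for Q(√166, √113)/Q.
[Q(γ) : Q] = 4 (equivalently, Q(γ) = Q(√166, √113))

Obviously Q(γ) ⊆ Q(√166, √113), and [Q(√166, √113):Q] = 4 (since 166, 113 are distinct squarefree integers > 1 with 18758 not a perfect square). To show equality we compute the minimal polynomial of γ. From γ = √166 + √113: γ^2 = 166 + 2√(18758) + 113 = 279 + 2√(18758), so γ^2 - 279 = 2√(18758); squaring, (γ^2 - 279)^2 = 4·18758, i.e. γ^4 - 558γ^2 + 77841 - 75032 = 0, i.e. γ^4 - 558γ^2 + 2809 = 0. So γ is a root of x^4 - 558x^2 + 2809. This polynomial is irreducible over Q: it has no rational root (each ±√166 ± √113 is irrational), and any factorization into two quadratics over Q would force √(18758) ∈ Q (pairing opposite roots) or √166, √113 ∈ Q (other pairings), all impossible. Hence [Q(γ):Q] = 4 = [Q(√166, √113):Q], so Q(γ) = Q(√166, √113).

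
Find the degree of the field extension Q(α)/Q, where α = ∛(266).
[Q(α):Q] = 3

The minimal polynomial of α is x^3 - 266, irreducible over Q since 266 is not a perfect cube (so x^3 - 266 has no rational root). Hence [Q(α):Q] = deg(m_α) = 3.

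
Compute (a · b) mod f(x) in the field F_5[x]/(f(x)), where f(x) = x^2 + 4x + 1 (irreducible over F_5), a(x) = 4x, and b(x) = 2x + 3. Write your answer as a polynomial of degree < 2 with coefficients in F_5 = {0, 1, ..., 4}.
a · b ≡ 2 (mod f(x))

Multiply in F_5[x]: a(x)·b(x) = (4x)·(2x + 3) = 3x^2 + 2x. This has degree ≥ 2, so divide by f(x) over F_5: 3x^2 + 2x = (3)·(x^2 + 4x + 1) + (2). Hence a·b ≡ 2 (mod f). (F_5[x]/(f) is a field with 5^2 = 25 elements since f is irreducible of degree 2.)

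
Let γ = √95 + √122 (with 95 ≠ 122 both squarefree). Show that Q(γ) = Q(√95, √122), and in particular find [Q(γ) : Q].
[Q(γ) : Q] = 4 (equivalently, Q(γ) = Q(√95, √122))

Obviously Q(γ) ⊆ Q(√95, √122), and [Q(√95, √122):Q] = 4 (since 95, 122 are distinct squarefree integers > 1 with 11590 not a perfect square). To show equality we compute the minimal polynomial of γ. From γ = √95 + √122: γ^2 = 95 + 2√(11590) + 122 = 217 + 2√(11590), so γ^2 - 217 = 2√(11590); squaring, (γ^2 - 217)^2 = 4·11590, i.e. γ^4 - 434γ^2 + 47089 - 46360 = 0, i.e. γ^4 - 434γ^2 + 729 = 0. So γ is a root of x^4 - 434x^2 + 729. This polynomial is irreducible over Q: it has no rational root (each ±√95 ± √122 is irrational), and any factorization into two quadratics over Q would force √(11590) ∈ Q (pairing opposite roots) or √95, √122 ∈ Q (other pairings), all impossible. Hence [Q(γ):Q] = 4 = [Q(√95, √122):Q], so Q(γ) = Q(√95, √122).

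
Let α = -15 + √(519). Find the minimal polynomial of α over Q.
m_α(x) = x^2 + 30x - 294

From α + 15 = √(519), squaring gives (α + 15)^2 = 519, i.e. α^2 + 30α + 225 = 519, so α^2 + 30α - 294 = 0. The discriminant of x^2 + 30x - 294 is (30)^2 - 4·(-294) = 900 + 1176 = 2076, and 4·(519) is not a perfect square in Q since 519 is squarefree and ≠ 1. Hence x^2 + 30x - 294 is irreducible over Q and is the minimal polynomial of α.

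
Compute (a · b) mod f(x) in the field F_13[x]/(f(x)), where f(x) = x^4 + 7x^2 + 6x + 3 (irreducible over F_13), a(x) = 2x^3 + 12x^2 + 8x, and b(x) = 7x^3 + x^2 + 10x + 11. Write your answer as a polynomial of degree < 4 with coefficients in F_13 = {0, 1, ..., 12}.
a · b ≡ 10x^3 + 10x^2 + 7x + 4 (mod f(x))

Multiply in F_13[x]: a(x)·b(x) = (2x^3 + 12x^2 + 8x)·(7x^3 + x^2 + 10x + 11) = x^6 + 8x^5 + 10x^4 + 7x^3 + 4x^2 + 10x. This has degree ≥ 4, so divide by f(x) over F_13: x^6 + 8x^5 + 10x^4 + 7x^3 + 4x^2 + 10x = (x^2 + 8x + 3)·(x^4 + 7x^2 + 6x + 3) + (10x^3 + 10x^2 + 7x + 4). Hence a·b ≡ 10x^3 + 10x^2 + 7x + 4 (mod f). (F_13[x]/(f) is a field with 13^4 = 28561 elements since f is irreducible of degree 4.)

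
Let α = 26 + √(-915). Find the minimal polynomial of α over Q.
m_α(x) = x^2 - 52x + 1591

From α - 26 = √(-915), squaring gives (α - 26)^2 = -915, i.e. α^2 - 52α + 676 = -915, so α^2 - 52α + 1591 = 0. The discriminant of x^2 - 52x + 1591 is (-52)^2 - 4·(1591) = 2704 - 6364 = -3660, and 4·(-915) is not a perfect square in Q since -915 is squarefree and ≠ 1. Hence x^2 - 52x + 1591 is irreducible over Q and is the minimal polynomial of α.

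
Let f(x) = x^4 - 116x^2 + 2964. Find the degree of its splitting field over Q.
[K : Q] = 4

Solving the quadratic in x^2: x^2 = (116 ± √(116^2 - 4·2964))/2 = (116 ± √1600)/2 = (116 ± 40)/2, giving x^2 = 38 or x^2 = 78. So f(x) = (x^2 - 38)(x^2 - 78) and the roots of f are ±√38, ±√78. Hence the splitting field is K = Q(√38, √78). Since 38 and 78 are distinct squarefree integers > 1, their product 2964 is not a perfect square, so √78 ∉ Q(√38). By the tower law [K:Q] = [Q(√38,√78):Q(√38)] · [Q(√38):Q] = 2 · 2 = 4.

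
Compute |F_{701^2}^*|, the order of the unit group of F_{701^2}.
|F_{701^2}^*| = 491400

F_{701^2} has 701^2 = 491401 elements; its multiplicative group consists of all nonzero elements, so |F_{701^2}^*| = 491401 - 1 = 491400. (It is cyclic since any finite subgroup of the multiplicative group of a field is cyclic.)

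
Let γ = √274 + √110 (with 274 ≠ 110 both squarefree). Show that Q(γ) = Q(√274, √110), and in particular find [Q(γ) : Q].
[Q(γ) : Q] = 4 (equivalently, Q(γ) = Q(√274, √110))

Obviously Q(γ) ⊆ Q(√274, √110), and [Q(√274, √110):Q] = 4 (since 274, 110 are distinct squarefree integers > 1 with 30140 not a perfect square). To show equality we compute the minimal polynomial of γ. From γ = √274 + √110: γ^2 = 274 + 2√(30140) + 110 = 384 + 2√(30140), so γ^2 - 384 = 2√(30140); squaring, (γ^2 - 384)^2 = 4·30140, i.e. γ^4 - 768γ^2 + 147456 - 120560 = 0, i.e. γ^4 - 768γ^2 + 26896 = 0. So γ is a root of x^4 - 768x^2 + 26896. This polynomial is irreducible over Q: it has no rational root (each ±√274 ± √110 is irrational), and any factorization into two quadratics over Q would force √(30140) ∈ Q (pairing opposite roots) or √274, √110 ∈ Q (other pairings), all impossible. Hence [Q(γ):Q] = 4 = [Q(√274, √110):Q], so Q(γ) = Q(√274, √110).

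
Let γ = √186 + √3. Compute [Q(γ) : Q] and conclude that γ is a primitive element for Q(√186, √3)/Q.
[Q(γ) : Q] = 4 (equivalently, Q(γ) = Q(√186, √3))

Obviously Q(γ) ⊆ Q(√186, √3), and [Q(√186, √3):Q] = 4 (since 186, 3 are distinct squarefree integers > 1 with 558 not a perfect square). To show equality we compute the minimal polynomial of γ. From γ = √186 + √3: γ^2 = 186 + 2√(558) + 3 = 189 + 2√(558), so γ^2 - 189 = 2√(558); squaring, (γ^2 - 189)^2 = 4·558, i.e. γ^4 - 378γ^2 + 35721 - 2232 = 0, i.e. γ^4 - 378γ^2 + 33489 = 0. So γ is a root of x^4 - 378x^2 + 33489. This polynomial is irreducible over Q: it has no rational root (each ±√186 ± √3 is irrational), and any factorization into two quadratics over Q would force √(558) ∈ Q (pairing opposite roots) or √186, √3 ∈ Q (other pairings), all impossible. Hence [Q(γ):Q] = 4 = [Q(√186, √3):Q], so Q(γ) = Q(√186, √3).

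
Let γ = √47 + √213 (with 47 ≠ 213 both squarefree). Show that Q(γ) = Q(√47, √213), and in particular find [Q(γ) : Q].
[Q(γ) : Q] = 4 (equivalently, Q(γ) = Q(√47, √213))

Obviously Q(γ) ⊆ Q(√47, √213), and [Q(√47, √213):Q] = 4 (since 47, 213 are distinct squarefree integers > 1 with 10011 not a perfect square). To show equality we compute the minimal polynomial of γ. From γ = √47 + √213: γ^2 = 47 + 2√(10011) + 213 = 260 + 2√(10011), so γ^2 - 260 = 2√(10011); squaring, (γ^2 - 260)^2 = 4·10011, i.e. γ^4 - 520γ^2 + 67600 - 40044 = 0, i.e. γ^4 - 520γ^2 + 27556 = 0. So γ is a root of x^4 - 520x^2 + 27556. This polynomial is irreducible over Q: it has no rational root (each ±√47 ± √213 is irrational), and any factorization into two quadratics over Q would force √(10011) ∈ Q (pairing opposite roots) or √47, √213 ∈ Q (other pairings), all impossible. Hence [Q(γ):Q] = 4 = [Q(√47, √213):Q], so Q(γ) = Q(√47, √213).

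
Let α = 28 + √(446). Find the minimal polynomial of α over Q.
m_α(x) = x^2 - 56x + 338

From α - 28 = √(446), squaring gives (α - 28)^2 = 446, i.e. α^2 - 56α + 784 = 446, so α^2 - 56α + 338 = 0. The discriminant of x^2 - 56x + 338 is (-56)^2 - 4·(338) = 3136 - 1352 = 1784, and 4·(446) is not a perfect square in Q since 446 is squarefree and ≠ 1. Hence x^2 - 56x + 338 is irreducible over Q and is the minimal polynomial of α.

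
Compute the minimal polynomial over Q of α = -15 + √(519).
m_α(x) = x^2 + 30x - 294

From α + 15 = √(519), squaring gives (α + 15)^2 = 519, i.e. α^2 + 30α + 225 = 519, so α^2 + 30α - 294 = 0. The discriminant of x^2 + 30x - 294 is (30)^2 - 4·(-294) = 900 + 1176 = 2076, and 4·(519) is not a perfect square in Q since 519 is squarefree and ≠ 1. Hence x^2 + 30x - 294 is irreducible over Q and is the minimal polynomial of α.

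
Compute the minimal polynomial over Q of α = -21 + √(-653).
m_α(x) = x^2 + 42x + 1094

From α + 21 = √(-653), squaring gives (α + 21)^2 = -653, i.e. α^2 + 42α + 441 = -653, so α^2 + 42α + 1094 = 0. The discriminant of x^2 + 42x + 1094 is (42)^2 - 4·(1094) = 1764 - 4376 = -2612, and 4·(-653) is not a perfect square in Q since -653 is squarefree and ≠ 1. Hence x^2 + 42x + 1094 is irreducible over Q and is the minimal polynomial of α.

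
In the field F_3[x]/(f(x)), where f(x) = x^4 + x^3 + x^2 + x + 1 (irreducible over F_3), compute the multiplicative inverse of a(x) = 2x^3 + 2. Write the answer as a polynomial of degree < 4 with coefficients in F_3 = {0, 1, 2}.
a(x)^(-1) ≡ 2x^2 + 2x + 2 (mod f(x))

Since f is irreducible over F_3, F_3[x]/(f) is a field and a(x) ≠ 0 has an inverse. Apply the extended Euclidean algorithm to f(x) and a(x) in F_3[x]: f(x) = (2x + 2)·a(x) + (x^2);  a(x) = (2x)·(x^2) + (2). The last nonzero remainder is the constant 2 = gcd(f, a) in F_3. Back-substituting through the division chain expresses 2 = s(x)·a(x) + t(x)·f(x) with s(x) ≡ x^2 + x + 1 (mod f), so (x^2 + x + 1)·a(x) ≡ 2 (mod f). Multiplying by 2^(-1) ≡ 2 in F_3 gives a(x)^(-1) ≡ 2·(x^2 + x + 1) ≡ 2x^2 + 2x + 2 (mod f). Check: (2x^3 + 2)·(2x^2 + 2x + 2) = x^5 + x^4 + x^3 + x^2 + x + 1 ≡ 1 (mod x^4 + x^3 + x^2 + x + 1).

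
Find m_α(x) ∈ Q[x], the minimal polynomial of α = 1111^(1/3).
m_α(x) = x^3 - 1111

α satisfies α^3 = 1111, so x^3 - 1111 annihilates α. By the rational root test, a rational root p/q (in lowest terms) of x^3 - 1111 would satisfy p^3 = 1111 q^3, forcing q = 1 and p^3 = 1111; but 1111 is not a perfect cube, contradiction. A monic cubic over Q with no rational root is irreducible (any nontrivial factorization would include a linear factor). Hence x^3 - 1111 is the minimal polynomial of α, and in particular [Q(α):Q] = 3.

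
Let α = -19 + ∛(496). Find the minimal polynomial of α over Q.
m_α(x) = x^3 + 57x^2 + 1083x + 6363

Set β = α + 19 = ∛(496), so β^3 = 496. Then (α + 19)^3 - 496 = 0, i.e. α is a root of g(x) = (x + 19)^3 - 496 = x^3 + 57x^2 + 1083x + 6363. Since g(x) = h(x + 19) where h(x) = x^3 - 496, and h is irreducible over Q (because 496 is not a perfect cube, so h has no rational root, and a monic cubic with no rational root is irreducible), g is also irreducible (irreducibility is preserved under the substitution x → x + 19). Hence m_α(x) = x^3 + 57x^2 + 1083x + 6363.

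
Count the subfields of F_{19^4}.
F_{19^4} has 3 subfields

The subfields of F_{p^n} are exactly the fields F_{p^d} for d | n (each is the fixed field of the unique index-d subgroup of Gal(F_{p^n}/F_p) ≅ Z/nZ). The divisors of n = 4 are {1, 2, 4}, giving 3 subfields: F_{19^1}, F_{19^2}, F_{19^4}.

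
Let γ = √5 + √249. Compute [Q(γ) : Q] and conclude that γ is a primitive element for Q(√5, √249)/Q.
[Q(γ) : Q] = 4 (equivalently, Q(γ) = Q(√5, √249))

Obviously Q(γ) ⊆ Q(√5, √249), and [Q(√5, √249):Q] = 4 (since 5, 249 are distinct squarefree integers > 1 with 1245 not a perfect square). To show equality we compute the minimal polynomial of γ. From γ = √5 + √249: γ^2 = 5 + 2√(1245) + 249 = 254 + 2√(1245), so γ^2 - 254 = 2√(1245); squaring, (γ^2 - 254)^2 = 4·1245, i.e. γ^4 - 508γ^2 + 64516 - 4980 = 0, i.e. γ^4 - 508γ^2 + 59536 = 0. So γ is a root of x^4 - 508x^2 + 59536. This polynomial is irreducible over Q: it has no rational root (each ±√5 ± √249 is irrational), and any factorization into two quadratics over Q would force √(1245) ∈ Q (pairing opposite roots) or √5, √249 ∈ Q (other pairings), all impossible. Hence [Q(γ):Q] = 4 = [Q(√5, √249):Q], so Q(γ) = Q(√5, √249).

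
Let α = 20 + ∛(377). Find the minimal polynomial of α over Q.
m_α(x) = x^3 - 60x^2 + 1200x - 8377

Set β = α - 20 = ∛(377), so β^3 = 377. Then (α - 20)^3 - 377 = 0, i.e. α is a root of g(x) = (x - 20)^3 - 377 = x^3 - 60x^2 + 1200x - 8377. Since g(x) = h(x - 20) where h(x) = x^3 - 377, and h is irreducible over Q (because 377 is not a perfect cube, so h has no rational root, and a monic cubic with no rational root is irreducible), g is also irreducible (irreducibility is preserved under the substitution x → x - 20). Hence m_α(x) = x^3 - 60x^2 + 1200x - 8377.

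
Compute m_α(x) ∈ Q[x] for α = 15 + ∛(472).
m_α(x) = x^3 - 45x^2 + 675x - 3847

Set β = α - 15 = ∛(472), so β^3 = 472. Then (α - 15)^3 - 472 = 0, i.e. α is a root of g(x) = (x - 15)^3 - 472 = x^3 - 45x^2 + 675x - 3847. Since g(x) = h(x - 15) where h(x) = x^3 - 472, and h is irreducible over Q (because 472 is not a perfect cube, so h has no rational root, and a monic cubic with no rational root is irreducible), g is also irreducible (irreducibility is preserved under the substitution x → x - 15). Hence m_α(x) = x^3 - 45x^2 + 675x - 3847.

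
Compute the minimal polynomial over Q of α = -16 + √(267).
m_α(x) = x^2 + 32x - 11

From α + 16 = √(267), squaring gives (α + 16)^2 = 267, i.e. α^2 + 32α + 256 = 267, so α^2 + 32α - 11 = 0. The discriminant of x^2 + 32x - 11 is (32)^2 - 4·(-11) = 1024 + 44 = 1068, and 4·(267) is not a perfect square in Q since 267 is squarefree and ≠ 1. Hence x^2 + 32x - 11 is irreducible over Q and is the minimal polynomial of α.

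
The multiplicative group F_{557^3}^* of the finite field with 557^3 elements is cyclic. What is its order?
|F_{557^3}^*| = 172808692

F_{557^3} has 557^3 = 172808693 elements; its multiplicative group consists of all nonzero elements, so |F_{557^3}^*| = 172808693 - 1 = 172808692. (It is cyclic since any finite subgroup of the multiplicative group of a field is cyclic.)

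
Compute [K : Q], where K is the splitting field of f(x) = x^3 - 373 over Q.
[K : Q] = 6

The roots of x^3 - 373 are ∛373, ω∛373, ω^2∛373 where ω = e^(2πi/3) is a primitive cube root of unity, so K = Q(∛373, ω). Now [Q(∛373):Q] = 3 (since 373 is not a perfect cube, x^3 - 373 is irreducible) and [Q(ω):Q] = 2. Both 2 and 3 divide [K:Q], and [K:Q] ≤ 3·2 = 6, so [K:Q] = 6. (Equivalently: Q(∛373) ⊂ R but ω ∉ R, so [K : Q(∛373)] = 2.)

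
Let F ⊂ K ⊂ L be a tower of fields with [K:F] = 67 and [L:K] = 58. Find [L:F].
[L:F] = 3886

The tower law says that for any tower of field extensions F ⊂ K ⊂ L with finite degrees, [L:F] = [L:K] · [K:F]. Here this gives [L:F] = 58 · 67 = 3886.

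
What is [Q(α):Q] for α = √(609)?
[Q(α):Q] = 2

[Q(α):Q] equals the degree of the minimal polynomial of α. Here α^2 = 609 and x^2 - 609 is irreducible (d = 609 is squarefree, ≠ 1, hence not a square), so deg(m_α) = 2. Thus [Q(α):Q] = 2.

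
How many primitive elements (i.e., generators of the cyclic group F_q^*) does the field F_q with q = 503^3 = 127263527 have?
There are φ(127263526) = 58500000 primitive elements

F_q^* is cyclic of order q - 1 = 127263526. A cyclic group of order m has exactly φ(m) generators. Here m = 127263526 = 2 · 13 · 251 · 19501, so the number of primitive elements is φ(127263526) = 58500000.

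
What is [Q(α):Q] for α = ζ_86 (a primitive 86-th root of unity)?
[Q(α):Q] = 42

The minimal polynomial of ζ_86 over Q is the 86-th cyclotomic polynomial Φ_86(x), which is irreducible over Q and has degree φ(86) = 42. Hence [Q(α):Q] = φ(86) = 42.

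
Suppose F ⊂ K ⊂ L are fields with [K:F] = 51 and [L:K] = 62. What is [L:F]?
[L:F] = 3162

The tower law says that for any tower of field extensions F ⊂ K ⊂ L with finite degrees, [L:F] = [L:K] · [K:F]. Here this gives [L:F] = 62 · 51 = 3162.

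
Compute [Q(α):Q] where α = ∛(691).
[Q(α):Q] = 3

The minimal polynomial of α is x^3 - 691, irreducible over Q since 691 is not a perfect cube (so x^3 - 691 has no rational root). Hence [Q(α):Q] = deg(m_α) = 3.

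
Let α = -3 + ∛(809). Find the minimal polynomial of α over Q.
m_α(x) = x^3 + 9x^2 + 27x - 782

Set β = α + 3 = ∛(809), so β^3 = 809. Then (α + 3)^3 - 809 = 0, i.e. α is a root of g(x) = (x + 3)^3 - 809 = x^3 + 9x^2 + 27x - 782. Since g(x) = h(x + 3) where h(x) = x^3 - 809, and h is irreducible over Q (because 809 is not a perfect cube, so h has no rational root, and a monic cubic with no rational root is irreducible), g is also irreducible (irreducibility is preserved under the substitution x → x + 3). Hence m_α(x) = x^3 + 9x^2 + 27x - 782.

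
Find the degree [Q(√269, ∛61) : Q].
[Q(√269, ∛61) : Q] = 6

Let L = Q(√269, ∛61). Since Q(√269) ⊂ L and [Q(√269):Q] = 2, the tower law gives 2 | [L:Q]. Likewise Q(∛61) ⊂ L with [Q(∛61):Q] = 3 (because 61 is not a perfect cube), so 3 | [L:Q]. As gcd(2,3) = 1, [L:Q] is divisible by 6. Conversely L is generated over Q by √269 and ∛61, so [L:Q] ≤ 2·3 = 6. Therefore [Q(√269, ∛61) : Q] = 6.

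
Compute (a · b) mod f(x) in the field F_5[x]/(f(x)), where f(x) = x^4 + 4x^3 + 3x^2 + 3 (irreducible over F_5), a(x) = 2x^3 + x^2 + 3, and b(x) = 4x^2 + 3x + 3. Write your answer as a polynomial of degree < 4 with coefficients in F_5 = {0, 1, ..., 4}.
a · b ≡ 3x^3 + x^2 (mod f(x))

Multiply in F_5[x]: a(x)·b(x) = (2x^3 + x^2 + 3)·(4x^2 + 3x + 3) = 3x^5 + 4x^3 + 4x + 4. This has degree ≥ 4, so divide by f(x) over F_5: 3x^5 + 4x^3 + 4x + 4 = (3x + 3)·(x^4 + 4x^3 + 3x^2 + 3) + (3x^3 + x^2). Hence a·b ≡ 3x^3 + x^2 (mod f). (F_5[x]/(f) is a field with 5^4 = 625 elements since f is irreducible of degree 4.)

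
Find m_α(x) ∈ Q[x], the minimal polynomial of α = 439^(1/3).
m_α(x) = x^3 - 439

α satisfies α^3 = 439, so x^3 - 439 annihilates α. By the rational root test, a rational root p/q (in lowest terms) of x^3 - 439 would satisfy p^3 = 439 q^3, forcing q = 1 and p^3 = 439; but 439 is not a perfect cube, contradiction. A monic cubic over Q with no rational root is irreducible (any nontrivial factorization would include a linear factor). Hence x^3 - 439 is the minimal polynomial of α, and in particular [Q(α):Q] = 3.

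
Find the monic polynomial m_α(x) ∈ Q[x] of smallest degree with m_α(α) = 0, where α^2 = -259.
m_α(x) = x^2 + 259

α satisfies α^2 + 259 = 0, so x^2 + 259 annihilates α. Since d = -259 is squarefree and ≠ 1, it is not a perfect square in Q, so x^2 + 259 has no rational root and is therefore irreducible over Q (a degree-2 polynomial over a field is irreducible iff it has no root). Hence m_α(x) = x^2 + 259.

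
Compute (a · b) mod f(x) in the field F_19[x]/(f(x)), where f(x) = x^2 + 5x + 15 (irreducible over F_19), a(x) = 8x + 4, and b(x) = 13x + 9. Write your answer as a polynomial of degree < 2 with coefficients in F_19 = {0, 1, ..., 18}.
a · b ≡ 3x + 15 (mod f(x))

Multiply in F_19[x]: a(x)·b(x) = (8x + 4)·(13x + 9) = 9x^2 + 10x + 17. This has degree ≥ 2, so divide by f(x) over F_19: 9x^2 + 10x + 17 = (9)·(x^2 + 5x + 15) + (3x + 15). Hence a·b ≡ 3x + 15 (mod f). (F_19[x]/(f) is a field with 19^2 = 361 elements since f is irreducible of degree 2.)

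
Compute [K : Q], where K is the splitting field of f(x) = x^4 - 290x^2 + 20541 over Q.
[K : Q] = 4

Solving the quadratic in x^2: x^2 = (290 ± √(290^2 - 4·20541))/2 = (290 ± √1936)/2 = (290 ± 44)/2, giving x^2 = 123 or x^2 = 167. So f(x) = (x^2 - 123)(x^2 - 167) and the roots of f are ±√123, ±√167. Hence the splitting field is K = Q(√123, √167). Since 123 and 167 are distinct squarefree integers > 1, their product 20541 is not a perfect square, so √167 ∉ Q(√123). By the tower law [K:Q] = [Q(√123,√167):Q(√123)] · [Q(√123):Q] = 2 · 2 = 4.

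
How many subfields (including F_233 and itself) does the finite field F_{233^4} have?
F_{233^4} has 3 subfields

The subfields of F_{p^n} are exactly the fields F_{p^d} for d | n (each is the fixed field of the unique index-d subgroup of Gal(F_{p^n}/F_p) ≅ Z/nZ). The divisors of n = 4 are {1, 2, 4}, giving 3 subfields: F_{233^1}, F_{233^2}, F_{233^4}.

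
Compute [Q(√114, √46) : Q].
[Q(√114, √46) : Q] = 4

[Q(√114):Q] = 2 (min poly x^2 - 114, irreducible since 114 is squarefree > 1). For the top step, suppose √46 ∈ Q(√114), say √46 = c + d√114 with c, d ∈ Q. Squaring: 46 = c^2 + 114d^2 + 2cd√114. Since √114 ∉ Q this forces 2cd = 0. If d = 0 then √46 = c ∈ Q, contradicting 46 squarefree > 1. If c = 0 then 46 = 114d^2, so 114·46 = (114d)^2 is a perfect square in Q — but 114·46 = 5244 is not a perfect square (since 114 and 46 are distinct squarefree integers). Contradiction. Hence √46 ∉ Q(√114), so x^2 - 46 stays irreducible over Q(√114) and [Q(√114, √46) : Q(√114)] = 2. By the tower law, [Q(√114, √46) : Q] = 2 · 2 = 4.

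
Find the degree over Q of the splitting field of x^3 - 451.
[K : Q] = 6

The roots of x^3 - 451 are ∛451, ω∛451, ω^2∛451 where ω = e^(2πi/3) is a primitive cube root of unity, so K = Q(∛451, ω). Now [Q(∛451):Q] = 3 (since 451 is not a perfect cube, x^3 - 451 is irreducible) and [Q(ω):Q] = 2. Both 2 and 3 divide [K:Q], and [K:Q] ≤ 3·2 = 6, so [K:Q] = 6. (Equivalently: Q(∛451) ⊂ R but ω ∉ R, so [K : Q(∛451)] = 2.)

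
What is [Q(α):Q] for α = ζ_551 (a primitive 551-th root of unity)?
[Q(α):Q] = 504

The minimal polynomial of ζ_551 over Q is the 551-th cyclotomic polynomial Φ_551(x), which is irreducible over Q and has degree φ(551) = 504. Hence [Q(α):Q] = φ(551) = 504.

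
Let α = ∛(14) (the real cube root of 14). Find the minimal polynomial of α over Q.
m_α(x) = x^3 - 14

α satisfies α^3 = 14, so x^3 - 14 annihilates α. By the rational root test, a rational root p/q (in lowest terms) of x^3 - 14 would satisfy p^3 = 14 q^3, forcing q = 1 and p^3 = 14; but 14 is not a perfect cube, contradiction. A monic cubic over Q with no rational root is irreducible (any nontrivial factorization would include a linear factor). Hence x^3 - 14 is the minimal polynomial of α, and in particular [Q(α):Q] = 3.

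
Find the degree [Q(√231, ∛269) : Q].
[Q(√231, ∛269) : Q] = 6

Let L = Q(√231, ∛269). Since Q(√231) ⊂ L and [Q(√231):Q] = 2, the tower law gives 2 | [L:Q]. Likewise Q(∛269) ⊂ L with [Q(∛269):Q] = 3 (because 269 is not a perfect cube), so 3 | [L:Q]. As gcd(2,3) = 1, [L:Q] is divisible by 6. Conversely L is generated over Q by √231 and ∛269, so [L:Q] ≤ 2·3 = 6. Therefore [Q(√231, ∛269) : Q] = 6.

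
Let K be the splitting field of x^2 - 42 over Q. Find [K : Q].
[K : Q] = 2

f(x) = x^2 - 42 factors as (x - √42)(x + √42). The splitting field is K = Q(√42). Since 42 is squarefree and > 1, it is not a perfect square, so x^2 - 42 is irreducible over Q and [Q(√42) : Q] = 2. Hence [K : Q] = 2.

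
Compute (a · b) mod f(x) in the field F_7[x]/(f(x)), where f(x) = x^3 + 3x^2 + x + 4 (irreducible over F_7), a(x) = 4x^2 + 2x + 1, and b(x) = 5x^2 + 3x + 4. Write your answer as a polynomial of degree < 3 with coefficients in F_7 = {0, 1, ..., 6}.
a · b ≡ 2x^2 + 4x + 2 (mod f(x))

Multiply in F_7[x]: a(x)·b(x) = (4x^2 + 2x + 1)·(5x^2 + 3x + 4) = 6x^4 + x^3 + 6x^2 + 4x + 4. This has degree ≥ 3, so divide by f(x) over F_7: 6x^4 + x^3 + 6x^2 + 4x + 4 = (6x + 4)·(x^3 + 3x^2 + x + 4) + (2x^2 + 4x + 2). Hence a·b ≡ 2x^2 + 4x + 2 (mod f). (F_7[x]/(f) is a field with 7^3 = 343 elements since f is irreducible of degree 3.)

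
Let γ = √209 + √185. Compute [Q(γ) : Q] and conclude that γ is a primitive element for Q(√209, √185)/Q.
[Q(γ) : Q] = 4 (equivalently, Q(γ) = Q(√209, √185))

Obviously Q(γ) ⊆ Q(√209, √185), and [Q(√209, √185):Q] = 4 (since 209, 185 are distinct squarefree integers > 1 with 38665 not a perfect square). To show equality we compute the minimal polynomial of γ. From γ = √209 + √185: γ^2 = 209 + 2√(38665) + 185 = 394 + 2√(38665), so γ^2 - 394 = 2√(38665); squaring, (γ^2 - 394)^2 = 4·38665, i.e. γ^4 - 788γ^2 + 155236 - 154660 = 0, i.e. γ^4 - 788γ^2 + 576 = 0. So γ is a root of x^4 - 788x^2 + 576. This polynomial is irreducible over Q: it has no rational root (each ±√209 ± √185 is irrational), and any factorization into two quadratics over Q would force √(38665) ∈ Q (pairing opposite roots) or √209, √185 ∈ Q (other pairings), all impossible. Hence [Q(γ):Q] = 4 = [Q(√209, √185):Q], so Q(γ) = Q(√209, √185).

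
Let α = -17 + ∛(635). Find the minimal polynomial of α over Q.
m_α(x) = x^3 + 51x^2 + 867x + 4278

Set β = α + 17 = ∛(635), so β^3 = 635. Then (α + 17)^3 - 635 = 0, i.e. α is a root of g(x) = (x + 17)^3 - 635 = x^3 + 51x^2 + 867x + 4278. Since g(x) = h(x + 17) where h(x) = x^3 - 635, and h is irreducible over Q (because 635 is not a perfect cube, so h has no rational root, and a monic cubic with no rational root is irreducible), g is also irreducible (irreducibility is preserved under the substitution x → x + 17). Hence m_α(x) = x^3 + 51x^2 + 867x + 4278.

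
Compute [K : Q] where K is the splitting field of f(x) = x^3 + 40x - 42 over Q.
[K : Q] = 6

By the rational root test, any rational root of the monic integer polynomial f(x) = x^3 + 40x - 42 must be an integer dividing the constant term -42, i.e. one of ±{1, 2, 3, 6, 7, 14, 21, 42}. Evaluating: f(1) = -1, f(-1) = -83, f(2) = 46, f(-2) = -130, f(3) = 105, f(-3) = -189, f(6) = 414, f(-6) = -498, f(7) = 581, f(-7) = -665, f(14) = 3262, f(-14) = -3346, f(21) = 10059, f(-21) = -10143, f(42) = 75726, f(-42) = -75810; none is 0, so f has no rational root and is therefore irreducible over Q (a cubic with no linear factor over a field is irreducible). For an irreducible cubic, the Galois group is A_3 or S_3 according as the discriminant disc(f) = -4a^3 - 27b^2 = -4·(40)^3 - 27·(-42)^2 = -303628 is or is not a square in Q. Here disc(f) = -303628 is not a perfect square in Q, so the Galois group of f over Q is not contained in A_3 and must be all of S_3. The splitting field has degree |S_3| = 6 over Q, so [K : Q] = 6.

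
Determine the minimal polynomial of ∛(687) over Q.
m_α(x) = x^3 - 687

α satisfies α^3 = 687, so x^3 - 687 annihilates α. By the rational root test, a rational root p/q (in lowest terms) of x^3 - 687 would satisfy p^3 = 687 q^3, forcing q = 1 and p^3 = 687; but 687 is not a perfect cube, contradiction. A monic cubic over Q with no rational root is irreducible (any nontrivial factorization would include a linear factor). Hence x^3 - 687 is the minimal polynomial of α, and in particular [Q(α):Q] = 3.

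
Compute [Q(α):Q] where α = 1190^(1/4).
[Q(α):Q] = 4

α is a root of x^4 - 1190. By Eisenstein's criterion at the prime p = 2 (which divides the constant term 1190 but p^2 = 4 does not, since 1190 is squarefree), x^4 - 1190 is irreducible over Q. Hence [Q(α):Q] = 4.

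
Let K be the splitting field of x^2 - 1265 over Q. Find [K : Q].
[K : Q] = 2

f(x) = x^2 - 1265 factors as (x - √1265)(x + √1265). The splitting field is K = Q(√1265). Since 1265 is squarefree and > 1, it is not a perfect square, so x^2 - 1265 is irreducible over Q and [Q(√1265) : Q] = 2. Hence [K : Q] = 2.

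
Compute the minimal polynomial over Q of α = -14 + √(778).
m_α(x) = x^2 + 28x - 582

From α + 14 = √(778), squaring gives (α + 14)^2 = 778, i.e. α^2 + 28α + 196 = 778, so α^2 + 28α - 582 = 0. The discriminant of x^2 + 28x - 582 is (28)^2 - 4·(-582) = 784 + 2328 = 3112, and 4·(778) is not a perfect square in Q since 778 is squarefree and ≠ 1. Hence x^2 + 28x - 582 is irreducible over Q and is the minimal polynomial of α.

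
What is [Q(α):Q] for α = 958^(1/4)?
[Q(α):Q] = 4

α is a root of x^4 - 958. By Eisenstein's criterion at the prime p = 2 (which divides the constant term 958 but p^2 = 4 does not, since 958 is squarefree), x^4 - 958 is irreducible over Q. Hence [Q(α):Q] = 4.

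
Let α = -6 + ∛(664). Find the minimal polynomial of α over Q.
m_α(x) = x^3 + 18x^2 + 108x - 448

Set β = α + 6 = ∛(664), so β^3 = 664. Then (α + 6)^3 - 664 = 0, i.e. α is a root of g(x) = (x + 6)^3 - 664 = x^3 + 18x^2 + 108x - 448. Since g(x) = h(x + 6) where h(x) = x^3 - 664, and h is irreducible over Q (because 664 is not a perfect cube, so h has no rational root, and a monic cubic with no rational root is irreducible), g is also irreducible (irreducibility is preserved under the substitution x → x + 6). Hence m_α(x) = x^3 + 18x^2 + 108x - 448.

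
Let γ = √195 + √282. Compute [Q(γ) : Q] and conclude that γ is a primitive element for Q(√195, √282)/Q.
[Q(γ) : Q] = 4 (equivalently, Q(γ) = Q(√195, √282))

Obviously Q(γ) ⊆ Q(√195, √282), and [Q(√195, √282):Q] = 4 (since 195, 282 are distinct squarefree integers > 1 with 54990 not a perfect square). To show equality we compute the minimal polynomial of γ. From γ = √195 + √282: γ^2 = 195 + 2√(54990) + 282 = 477 + 2√(54990), so γ^2 - 477 = 2√(54990); squaring, (γ^2 - 477)^2 = 4·54990, i.e. γ^4 - 954γ^2 + 227529 - 219960 = 0, i.e. γ^4 - 954γ^2 + 7569 = 0. So γ is a root of x^4 - 954x^2 + 7569. This polynomial is irreducible over Q: it has no rational root (each ±√195 ± √282 is irrational), and any factorization into two quadratics over Q would force √(54990) ∈ Q (pairing opposite roots) or √195, √282 ∈ Q (other pairings), all impossible. Hence [Q(γ):Q] = 4 = [Q(√195, √282):Q], so Q(γ) = Q(√195, √282).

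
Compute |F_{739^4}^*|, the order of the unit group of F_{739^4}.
|F_{739^4}^*| = 298248146640

F_{739^4} has 739^4 = 298248146641 elements; its multiplicative group consists of all nonzero elements, so |F_{739^4}^*| = 298248146641 - 1 = 298248146640. (It is cyclic since any finite subgroup of the multiplicative group of a field is cyclic.)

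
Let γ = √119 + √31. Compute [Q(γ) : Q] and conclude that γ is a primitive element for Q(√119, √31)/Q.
[Q(γ) : Q] = 4 (equivalently, Q(γ) = Q(√119, √31))

Obviously Q(γ) ⊆ Q(√119, √31), and [Q(√119, √31):Q] = 4 (since 119, 31 are distinct squarefree integers > 1 with 3689 not a perfect square). To show equality we compute the minimal polynomial of γ. From γ = √119 + √31: γ^2 = 119 + 2√(3689) + 31 = 150 + 2√(3689), so γ^2 - 150 = 2√(3689); squaring, (γ^2 - 150)^2 = 4·3689, i.e. γ^4 - 300γ^2 + 22500 - 14756 = 0, i.e. γ^4 - 300γ^2 + 7744 = 0. So γ is a root of x^4 - 300x^2 + 7744. This polynomial is irreducible over Q: it has no rational root (each ±√119 ± √31 is irrational), and any factorization into two quadratics over Q would force √(3689) ∈ Q (pairing opposite roots) or √119, √31 ∈ Q (other pairings), all impossible. Hence [Q(γ):Q] = 4 = [Q(√119, √31):Q], so Q(γ) = Q(√119, √31).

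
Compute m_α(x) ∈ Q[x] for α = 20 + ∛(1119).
m_α(x) = x^3 - 60x^2 + 1200x - 9119

Set β = α - 20 = ∛(1119), so β^3 = 1119. Then (α - 20)^3 - 1119 = 0, i.e. α is a root of g(x) = (x - 20)^3 - 1119 = x^3 - 60x^2 + 1200x - 9119. Since g(x) = h(x - 20) where h(x) = x^3 - 1119, and h is irreducible over Q (because 1119 is not a perfect cube, so h has no rational root, and a monic cubic with no rational root is irreducible), g is also irreducible (irreducibility is preserved under the substitution x → x - 20). Hence m_α(x) = x^3 - 60x^2 + 1200x - 9119.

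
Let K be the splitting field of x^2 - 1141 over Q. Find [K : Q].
[K : Q] = 2

f(x) = x^2 - 1141 factors as (x - √1141)(x + √1141). The splitting field is K = Q(√1141). Since 1141 is squarefree and > 1, it is not a perfect square, so x^2 - 1141 is irreducible over Q and [Q(√1141) : Q] = 2. Hence [K : Q] = 2.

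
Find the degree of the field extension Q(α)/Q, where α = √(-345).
[Q(α):Q] = 2

[Q(α):Q] equals the degree of the minimal polynomial of α. Here α^2 = -345 and x^2 + 345 is irreducible (d = -345 is squarefree, ≠ 1, hence not a square), so deg(m_α) = 2. Thus [Q(α):Q] = 2.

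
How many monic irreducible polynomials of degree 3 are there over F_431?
There are 26687520 monic irreducible polynomials of degree 3 over F_431

Each element of F_{431^3} that lies in no proper subfield is a root of exactly one monic irreducible of degree 3 over F_431, and each such polynomial has 3 distinct roots in F_{431^3}. By Möbius inversion the count is N_431(3) = (1/3) Σ_{d|3} μ(3/d) · 431^d = (1/3)(μ(3)·431^1 + μ(1)·431^3) = 80062560/3 = 26687520.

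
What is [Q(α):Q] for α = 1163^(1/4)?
[Q(α):Q] = 4

α is a root of x^4 - 1163. By Eisenstein's criterion at the prime p = 1163 (which divides the constant term 1163 but p^2 = 1352569 does not, since 1163 is squarefree), x^4 - 1163 is irreducible over Q. Hence [Q(α):Q] = 4.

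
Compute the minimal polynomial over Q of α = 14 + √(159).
m_α(x) = x^2 - 28x + 37

From α - 14 = √(159), squaring gives (α - 14)^2 = 159, i.e. α^2 - 28α + 196 = 159, so α^2 - 28α + 37 = 0. The discriminant of x^2 - 28x + 37 is (-28)^2 - 4·(37) = 784 - 148 = 636, and 4·(159) is not a perfect square in Q since 159 is squarefree and ≠ 1. Hence x^2 - 28x + 37 is irreducible over Q and is the minimal polynomial of α.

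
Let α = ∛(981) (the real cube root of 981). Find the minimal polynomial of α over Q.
m_α(x) = x^3 - 981

α satisfies α^3 = 981, so x^3 - 981 annihilates α. By the rational root test, a rational root p/q (in lowest terms) of x^3 - 981 would satisfy p^3 = 981 q^3, forcing q = 1 and p^3 = 981; but 981 is not a perfect cube, contradiction. A monic cubic over Q with no rational root is irreducible (any nontrivial factorization would include a linear factor). Hence x^3 - 981 is the minimal polynomial of α, and in particular [Q(α):Q] = 3.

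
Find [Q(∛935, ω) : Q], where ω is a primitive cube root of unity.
[Q(∛935, ω) : Q] = 6

[Q(∛935):Q] = 3 (min poly x^3 - 935, irreducible since 935 is not a perfect cube). [Q(ω):Q] = 2 (min poly x^2 + x + 1). Since Q(∛935) ⊂ R and ω ∉ R, we have ω ∉ Q(∛935), so x^2 + x + 1 remains irreducible over Q(∛935) and [Q(∛935, ω) : Q(∛935)] = 2. By the tower law, [Q(∛935, ω) : Q] = 3 · 2 = 6. (In fact Q(∛935, ω) is the splitting field of x^3 - 935 over Q.)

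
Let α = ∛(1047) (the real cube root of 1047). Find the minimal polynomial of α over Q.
m_α(x) = x^3 - 1047

α satisfies α^3 = 1047, so x^3 - 1047 annihilates α. By the rational root test, a rational root p/q (in lowest terms) of x^3 - 1047 would satisfy p^3 = 1047 q^3, forcing q = 1 and p^3 = 1047; but 1047 is not a perfect cube, contradiction. A monic cubic over Q with no rational root is irreducible (any nontrivial factorization would include a linear factor). Hence x^3 - 1047 is the minimal polynomial of α, and in particular [Q(α):Q] = 3.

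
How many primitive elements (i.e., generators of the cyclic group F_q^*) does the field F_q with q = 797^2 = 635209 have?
There are φ(635208) = 171072 primitive elements

F_q^* is cyclic of order q - 1 = 635208. A cyclic group of order m has exactly φ(m) generators. Here m = 635208 = 2^3 · 3 · 7 · 19 · 199, so the number of primitive elements is φ(635208) = 171072.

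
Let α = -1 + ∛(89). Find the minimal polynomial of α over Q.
m_α(x) = x^3 + 3x^2 + 3x - 88

Set β = α + 1 = ∛(89), so β^3 = 89. Then (α + 1)^3 - 89 = 0, i.e. α is a root of g(x) = (x + 1)^3 - 89 = x^3 + 3x^2 + 3x - 88. Since g(x) = h(x + 1) where h(x) = x^3 - 89, and h is irreducible over Q (because 89 is not a perfect cube, so h has no rational root, and a monic cubic with no rational root is irreducible), g is also irreducible (irreducibility is preserved under the substitution x → x + 1). Hence m_α(x) = x^3 + 3x^2 + 3x - 88.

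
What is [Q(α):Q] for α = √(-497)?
[Q(α):Q] = 2

[Q(α):Q] equals the degree of the minimal polynomial of α. Here α^2 = -497 and x^2 + 497 is irreducible (d = -497 is squarefree, ≠ 1, hence not a square), so deg(m_α) = 2. Thus [Q(α):Q] = 2.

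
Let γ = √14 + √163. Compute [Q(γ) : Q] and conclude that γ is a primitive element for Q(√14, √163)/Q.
[Q(γ) : Q] = 4 (equivalently, Q(γ) = Q(√14, √163))

Obviously Q(γ) ⊆ Q(√14, √163), and [Q(√14, √163):Q] = 4 (since 14, 163 are distinct squarefree integers > 1 with 2282 not a perfect square). To show equality we compute the minimal polynomial of γ. From γ = √14 + √163: γ^2 = 14 + 2√(2282) + 163 = 177 + 2√(2282), so γ^2 - 177 = 2√(2282); squaring, (γ^2 - 177)^2 = 4·2282, i.e. γ^4 - 354γ^2 + 31329 - 9128 = 0, i.e. γ^4 - 354γ^2 + 22201 = 0. So γ is a root of x^4 - 354x^2 + 22201. This polynomial is irreducible over Q: it has no rational root (each ±√14 ± √163 is irrational), and any factorization into two quadratics over Q would force √(2282) ∈ Q (pairing opposite roots) or √14, √163 ∈ Q (other pairings), all impossible. Hence [Q(γ):Q] = 4 = [Q(√14, √163):Q], so Q(γ) = Q(√14, √163).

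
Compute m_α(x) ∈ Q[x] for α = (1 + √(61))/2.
m_α(x) = x^2 - x - 15

From 2α - 1 = √(61), squaring gives (2α - 1)^2 = 61, i.e. 4α^2 - 4α + 1 = 61, so α^2 - α + (1 - 61)/4 = 0. Since 61 ≡ 1 (mod 4), (1 - 61)/4 = -15 ∈ Z. The polynomial x^2 - x - 15 has discriminant 1 - 4·(-15) = 61, which is not a perfect square in Q (d = 61 is squarefree and ≠ 1), so x^2 - x - 15 is irreducible over Q. It is the minimal polynomial of α.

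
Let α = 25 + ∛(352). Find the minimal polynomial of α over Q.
m_α(x) = x^3 - 75x^2 + 1875x - 15977

Set β = α - 25 = ∛(352), so β^3 = 352. Then (α - 25)^3 - 352 = 0, i.e. α is a root of g(x) = (x - 25)^3 - 352 = x^3 - 75x^2 + 1875x - 15977. Since g(x) = h(x - 25) where h(x) = x^3 - 352, and h is irreducible over Q (because 352 is not a perfect cube, so h has no rational root, and a monic cubic with no rational root is irreducible), g is also irreducible (irreducibility is preserved under the substitution x → x - 25). Hence m_α(x) = x^3 - 75x^2 + 1875x - 15977.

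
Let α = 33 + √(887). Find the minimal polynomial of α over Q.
m_α(x) = x^2 - 66x + 202

From α - 33 = √(887), squaring gives (α - 33)^2 = 887, i.e. α^2 - 66α + 1089 = 887, so α^2 - 66α + 202 = 0. The discriminant of x^2 - 66x + 202 is (-66)^2 - 4·(202) = 4356 - 808 = 3548, and 4·(887) is not a perfect square in Q since 887 is squarefree and ≠ 1. Hence x^2 - 66x + 202 is irreducible over Q and is the minimal polynomial of α.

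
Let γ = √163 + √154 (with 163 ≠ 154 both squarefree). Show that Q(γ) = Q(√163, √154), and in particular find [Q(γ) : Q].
[Q(γ) : Q] = 4 (equivalently, Q(γ) = Q(√163, √154))

Obviously Q(γ) ⊆ Q(√163, √154), and [Q(√163, √154):Q] = 4 (since 163, 154 are distinct squarefree integers > 1 with 25102 not a perfect square). To show equality we compute the minimal polynomial of γ. From γ = √163 + √154: γ^2 = 163 + 2√(25102) + 154 = 317 + 2√(25102), so γ^2 - 317 = 2√(25102); squaring, (γ^2 - 317)^2 = 4·25102, i.e. γ^4 - 634γ^2 + 100489 - 100408 = 0, i.e. γ^4 - 634γ^2 + 81 = 0. So γ is a root of x^4 - 634x^2 + 81. This polynomial is irreducible over Q: it has no rational root (each ±√163 ± √154 is irrational), and any factorization into two quadratics over Q would force √(25102) ∈ Q (pairing opposite roots) or √163, √154 ∈ Q (other pairings), all impossible. Hence [Q(γ):Q] = 4 = [Q(√163, √154):Q], so Q(γ) = Q(√163, √154).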